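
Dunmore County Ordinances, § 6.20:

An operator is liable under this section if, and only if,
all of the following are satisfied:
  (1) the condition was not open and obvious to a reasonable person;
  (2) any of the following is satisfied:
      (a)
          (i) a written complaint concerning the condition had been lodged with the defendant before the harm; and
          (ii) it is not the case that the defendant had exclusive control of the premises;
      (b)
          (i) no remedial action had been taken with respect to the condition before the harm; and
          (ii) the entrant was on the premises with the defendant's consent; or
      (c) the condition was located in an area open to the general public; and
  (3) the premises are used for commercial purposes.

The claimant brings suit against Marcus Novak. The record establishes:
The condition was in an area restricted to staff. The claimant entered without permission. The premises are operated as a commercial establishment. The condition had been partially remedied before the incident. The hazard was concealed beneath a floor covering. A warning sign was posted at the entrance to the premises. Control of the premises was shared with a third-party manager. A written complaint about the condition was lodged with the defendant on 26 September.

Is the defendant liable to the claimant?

(1) not open/obvious — met.
(i) complaint lodged — holds.
(ii) not (exclusive control) — holds.
(a) = T AND T = true.
(i) no remedial action — fails.
(ii) consent to enter — not met.
So (b) is not satisfied (F AND F).
(c) public area — fails.
So (2) is satisfied (T OR F OR F).
(3) commercial use — holds.
Overall = T AND T AND T = true.

Yes — liable.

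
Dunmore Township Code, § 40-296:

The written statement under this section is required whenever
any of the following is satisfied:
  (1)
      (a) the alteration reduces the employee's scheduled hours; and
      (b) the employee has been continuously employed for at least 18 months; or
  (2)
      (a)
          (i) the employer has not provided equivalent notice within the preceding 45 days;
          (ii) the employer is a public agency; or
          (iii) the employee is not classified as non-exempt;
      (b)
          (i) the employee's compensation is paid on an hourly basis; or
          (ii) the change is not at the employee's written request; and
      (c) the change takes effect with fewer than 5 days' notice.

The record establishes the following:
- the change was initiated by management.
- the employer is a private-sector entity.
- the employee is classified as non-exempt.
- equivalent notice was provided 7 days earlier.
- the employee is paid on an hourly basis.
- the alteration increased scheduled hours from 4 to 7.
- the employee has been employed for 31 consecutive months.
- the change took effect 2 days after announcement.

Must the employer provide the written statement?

(a) hours reduced — not satisfied.
(b) tenure ≥ 18 mo. — satisfied.
(1): F AND T → false.
(i) no recent notice — fails.
(ii) public agency — fails.
(iii) not (non-exempt) — fails.
(a): F OR F OR F → false.
(i) hourly-paid — met.
(ii) not employee-requested — holds.
(b) = T OR T = true.
(c) < 5 days' notice — met.
(2) = F AND T AND T = false.
Overall = F OR F = false.

No — not required.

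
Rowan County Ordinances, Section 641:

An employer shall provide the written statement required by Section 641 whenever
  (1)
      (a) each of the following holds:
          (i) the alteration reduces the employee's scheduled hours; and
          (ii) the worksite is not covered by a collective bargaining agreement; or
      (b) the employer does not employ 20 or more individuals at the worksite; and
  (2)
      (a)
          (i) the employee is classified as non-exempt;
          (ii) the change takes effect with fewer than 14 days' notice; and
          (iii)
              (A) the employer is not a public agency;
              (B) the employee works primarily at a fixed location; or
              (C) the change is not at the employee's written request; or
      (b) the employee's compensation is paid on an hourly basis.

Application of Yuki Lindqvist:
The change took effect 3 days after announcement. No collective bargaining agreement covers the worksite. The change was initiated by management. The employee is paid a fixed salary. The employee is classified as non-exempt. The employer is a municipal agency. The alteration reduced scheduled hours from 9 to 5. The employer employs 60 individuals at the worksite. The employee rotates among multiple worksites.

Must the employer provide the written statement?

(i) hours reduced — holds.
(ii) no CBA — met.
(a): T AND T → true.
(b) not (≥ 20 at site) — not satisfied.
(1): T OR F → true.
(i) non-exempt — satisfied.
(ii) < 14 days' notice — holds.
(A) not (public agency) — not satisfied.
(B) fixed location — not met.
(C) not employee-requested — satisfied.
(iii): F OR F OR T → true.
(a) = T AND T AND T = true.
(b) hourly-paid — not satisfied.
(2) = T OR F = true.
Overall = T AND T = true.

Yes — required.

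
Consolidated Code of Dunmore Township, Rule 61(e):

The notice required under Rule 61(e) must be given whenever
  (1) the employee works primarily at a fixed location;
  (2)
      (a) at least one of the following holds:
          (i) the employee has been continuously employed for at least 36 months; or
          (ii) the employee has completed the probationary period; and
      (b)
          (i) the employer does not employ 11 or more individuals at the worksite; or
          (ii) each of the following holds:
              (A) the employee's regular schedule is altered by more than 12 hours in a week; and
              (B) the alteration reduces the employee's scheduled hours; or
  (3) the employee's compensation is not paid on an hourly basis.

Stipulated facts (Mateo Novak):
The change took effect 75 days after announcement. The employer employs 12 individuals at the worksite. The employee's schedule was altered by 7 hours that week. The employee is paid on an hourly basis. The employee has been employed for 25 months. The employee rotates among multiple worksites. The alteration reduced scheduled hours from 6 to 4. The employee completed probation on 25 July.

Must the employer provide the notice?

No — not required.

(1) fixed location — not met.
(i) tenure ≥ 36 mo. — not satisfied.
(ii) past probation — holds.
(a) = F OR T = true.
(i) not (≥ 11 at site) — fails.
(A) schedule shift > 12h — fails.
(B) hours reduced — holds.
(ii) = F AND T = false.
So (b) is not satisfied (F OR F).
(2) = T AND F = false.
(3) not (hourly-paid) — not satisfied.
Overall: F OR F OR F → false.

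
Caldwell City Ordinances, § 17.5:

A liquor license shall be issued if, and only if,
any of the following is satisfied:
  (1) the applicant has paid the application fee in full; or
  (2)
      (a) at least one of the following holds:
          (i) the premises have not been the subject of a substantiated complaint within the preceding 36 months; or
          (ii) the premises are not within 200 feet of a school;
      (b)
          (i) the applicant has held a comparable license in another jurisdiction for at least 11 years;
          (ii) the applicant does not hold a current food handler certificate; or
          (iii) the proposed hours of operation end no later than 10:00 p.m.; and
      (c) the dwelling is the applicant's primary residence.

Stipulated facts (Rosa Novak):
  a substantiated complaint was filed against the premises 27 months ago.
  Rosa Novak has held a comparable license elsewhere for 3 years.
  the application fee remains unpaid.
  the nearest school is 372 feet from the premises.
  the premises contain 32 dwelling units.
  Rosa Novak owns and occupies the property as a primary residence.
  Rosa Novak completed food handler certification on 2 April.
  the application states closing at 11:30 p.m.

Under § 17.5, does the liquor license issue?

No — denied.

(1) fee paid — fails.
(i) no complaint in 36 mo. — fails.
(ii) ≥200 ft from school — met.
So (a) is satisfied (F OR T).
(i) prior license ≥ 11 yr — not satisfied.
(ii) not (food handler cert.) — not met.
(iii) closes by 10 p.m. — fails.
So (b) is not satisfied (F OR F OR F).
(c) primary residence — satisfied.
(2) = T AND F AND T = false.
So Overall is not satisfied (F OR F).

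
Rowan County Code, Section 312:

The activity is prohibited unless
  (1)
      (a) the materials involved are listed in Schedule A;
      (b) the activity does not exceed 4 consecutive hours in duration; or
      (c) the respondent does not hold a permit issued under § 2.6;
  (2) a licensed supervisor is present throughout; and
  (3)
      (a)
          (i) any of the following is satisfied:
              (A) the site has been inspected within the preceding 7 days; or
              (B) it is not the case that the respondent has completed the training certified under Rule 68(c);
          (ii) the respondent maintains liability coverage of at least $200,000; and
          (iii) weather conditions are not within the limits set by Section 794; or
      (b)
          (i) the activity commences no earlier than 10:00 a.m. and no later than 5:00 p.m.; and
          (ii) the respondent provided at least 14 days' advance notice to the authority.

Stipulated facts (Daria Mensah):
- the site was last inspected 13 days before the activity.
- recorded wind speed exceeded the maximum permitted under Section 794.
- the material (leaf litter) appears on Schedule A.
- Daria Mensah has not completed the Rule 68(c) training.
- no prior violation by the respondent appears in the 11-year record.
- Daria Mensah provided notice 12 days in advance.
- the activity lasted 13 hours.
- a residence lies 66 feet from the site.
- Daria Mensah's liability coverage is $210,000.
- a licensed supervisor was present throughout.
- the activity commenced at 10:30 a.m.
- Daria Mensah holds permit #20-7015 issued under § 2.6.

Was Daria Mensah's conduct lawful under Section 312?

Yes — lawful.

(a) Schedule A material — met.
(b) ≤ 4 hrs duration — not satisfied.
(c) not (holds permit) — not satisfied.
(1): T OR F OR F → true.
(2) supervisor present — holds.
(A) site inspected — fails.
(B) not (training certified) — met.
So (i) is satisfied (F OR T).
(ii) coverage ≥ $200,000 — satisfied.
(iii) not (weather ok) — met.
(a) = T AND T AND T = true.
(i) start within hours — holds.
(ii) ≥14 days' notice — fails.
(b) = T AND F = false.
(3): T OR F → true.
Overall = T AND T AND T = true.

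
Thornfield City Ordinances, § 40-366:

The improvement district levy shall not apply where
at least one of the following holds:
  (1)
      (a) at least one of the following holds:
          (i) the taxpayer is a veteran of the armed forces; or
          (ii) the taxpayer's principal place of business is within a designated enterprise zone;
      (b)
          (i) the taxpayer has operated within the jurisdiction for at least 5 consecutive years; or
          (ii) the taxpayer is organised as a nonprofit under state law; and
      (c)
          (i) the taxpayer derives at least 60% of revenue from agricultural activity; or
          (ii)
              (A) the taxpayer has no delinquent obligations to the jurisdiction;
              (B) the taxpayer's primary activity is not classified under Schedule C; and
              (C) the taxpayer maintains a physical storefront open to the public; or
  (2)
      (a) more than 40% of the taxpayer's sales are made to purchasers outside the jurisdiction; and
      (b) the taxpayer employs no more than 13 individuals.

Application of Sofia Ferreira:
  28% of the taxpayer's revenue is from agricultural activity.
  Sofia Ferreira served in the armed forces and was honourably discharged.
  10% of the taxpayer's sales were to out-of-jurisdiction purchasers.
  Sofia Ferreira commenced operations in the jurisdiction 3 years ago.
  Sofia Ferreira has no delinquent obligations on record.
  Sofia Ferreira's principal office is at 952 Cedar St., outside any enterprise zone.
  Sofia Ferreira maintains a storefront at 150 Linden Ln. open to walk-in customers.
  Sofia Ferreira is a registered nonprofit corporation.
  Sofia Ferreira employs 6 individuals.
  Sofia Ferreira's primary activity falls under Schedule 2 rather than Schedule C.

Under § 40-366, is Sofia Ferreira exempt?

Yes — exempt.

(i) veteran — holds.
(ii) in enterprise zone — not satisfied.
(a): T OR F → true.
(i) ≥ 5 yrs in jurisdiction — not satisfied.
(ii) nonprofit — holds.
(b): F OR T → true.
(i) ≥60% agricultural — fails.
(A) no delinquency — met.
(B) not (Schedule C activity) — satisfied.
(C) has storefront — holds.
(ii) = T AND T AND T = true.
(c) = F OR T = true.
So (1) is satisfied (T AND T AND T).
(a) >40% out-of-jur. sales — fails.
(b) ≤ 13 employees — satisfied.
So (2) is not satisfied (F AND T).
So Overall is satisfied (T OR F).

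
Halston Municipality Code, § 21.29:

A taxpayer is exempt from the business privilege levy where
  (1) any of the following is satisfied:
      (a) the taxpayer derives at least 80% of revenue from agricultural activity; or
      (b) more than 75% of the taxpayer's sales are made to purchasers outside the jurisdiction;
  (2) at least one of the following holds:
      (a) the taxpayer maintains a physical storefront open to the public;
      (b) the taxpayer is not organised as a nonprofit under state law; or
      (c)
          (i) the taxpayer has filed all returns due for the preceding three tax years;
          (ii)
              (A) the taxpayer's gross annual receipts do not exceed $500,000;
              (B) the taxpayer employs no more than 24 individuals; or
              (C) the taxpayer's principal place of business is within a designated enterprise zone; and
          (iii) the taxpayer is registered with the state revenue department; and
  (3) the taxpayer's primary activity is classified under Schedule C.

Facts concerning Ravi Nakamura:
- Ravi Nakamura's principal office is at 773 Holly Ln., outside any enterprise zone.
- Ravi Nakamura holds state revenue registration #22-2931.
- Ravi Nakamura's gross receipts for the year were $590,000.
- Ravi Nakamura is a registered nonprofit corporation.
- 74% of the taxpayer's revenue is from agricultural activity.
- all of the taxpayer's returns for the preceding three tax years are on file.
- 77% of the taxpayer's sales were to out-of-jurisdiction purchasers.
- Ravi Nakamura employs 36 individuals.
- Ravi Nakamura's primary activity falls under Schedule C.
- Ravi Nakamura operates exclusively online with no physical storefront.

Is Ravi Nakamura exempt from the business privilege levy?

(a) ≥80% agricultural — not satisfied.
(b) >75% out-of-jur. sales — satisfied.
(1) = F OR T = true.
(a) has storefront — fails.
(b) not (nonprofit) — fails.
(i) returns current — holds.
(A) receipts ≤ $500,000 — not met.
(B) ≤ 24 employees — not satisfied.
(C) in enterprise zone — not satisfied.
So (ii) is not satisfied (F OR F OR F).
(iii) state-registered — satisfied.
(c): T AND F AND T → false.
(2) = F OR F OR F = false.
(3) Schedule C activity — holds.
Overall = T AND F AND T = false.

No — not exempt.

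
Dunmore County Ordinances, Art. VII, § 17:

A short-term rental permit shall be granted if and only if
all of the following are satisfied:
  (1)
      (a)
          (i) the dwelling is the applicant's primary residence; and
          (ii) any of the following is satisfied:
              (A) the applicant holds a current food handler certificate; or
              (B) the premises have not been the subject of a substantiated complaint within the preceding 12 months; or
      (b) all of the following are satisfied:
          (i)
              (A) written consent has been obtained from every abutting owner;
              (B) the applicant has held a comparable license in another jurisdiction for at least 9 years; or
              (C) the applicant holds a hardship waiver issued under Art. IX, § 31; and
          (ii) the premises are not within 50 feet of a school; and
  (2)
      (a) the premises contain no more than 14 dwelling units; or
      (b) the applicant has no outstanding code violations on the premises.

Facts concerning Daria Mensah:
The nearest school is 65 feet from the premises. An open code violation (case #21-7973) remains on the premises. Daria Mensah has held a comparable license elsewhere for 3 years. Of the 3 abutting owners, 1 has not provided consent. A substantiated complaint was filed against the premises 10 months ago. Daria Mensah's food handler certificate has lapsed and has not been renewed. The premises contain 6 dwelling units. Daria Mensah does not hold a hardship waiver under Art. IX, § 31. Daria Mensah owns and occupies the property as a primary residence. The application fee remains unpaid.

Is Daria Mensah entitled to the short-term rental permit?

No — denied.

(i) primary residence — satisfied.
(A) food handler cert. — not satisfied.
(B) no complaint in 12 mo. — fails.
So (ii) is not satisfied (F OR F).
(a): T AND F → false.
(A) all abutters consent — not met.
(B) prior license ≥ 9 yr — not satisfied.
(C) hardship waiver — not satisfied.
(i) = F OR F OR F = false.
(ii) ≥50 ft from school — met.
So (b) is not satisfied (F AND T).
(1): F OR F → false.
(a) ≤ 14 units — satisfied.
(b) no code violations — not met.
(2) = T OR F = true.
Overall: F AND T → false.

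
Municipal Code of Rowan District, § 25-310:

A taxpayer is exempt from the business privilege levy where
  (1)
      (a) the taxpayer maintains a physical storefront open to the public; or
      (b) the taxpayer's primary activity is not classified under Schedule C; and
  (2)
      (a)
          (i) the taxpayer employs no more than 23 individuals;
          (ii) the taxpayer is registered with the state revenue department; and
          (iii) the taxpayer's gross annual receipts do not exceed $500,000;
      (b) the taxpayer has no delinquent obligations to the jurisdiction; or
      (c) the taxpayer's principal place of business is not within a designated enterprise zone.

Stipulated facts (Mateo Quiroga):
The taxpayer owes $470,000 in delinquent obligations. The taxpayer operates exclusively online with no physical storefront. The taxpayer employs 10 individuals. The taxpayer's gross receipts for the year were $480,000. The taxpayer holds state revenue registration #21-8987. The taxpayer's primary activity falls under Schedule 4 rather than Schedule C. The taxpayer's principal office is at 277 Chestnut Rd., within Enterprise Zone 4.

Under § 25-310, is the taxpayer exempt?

(a) has storefront — not met.
(b) not (Schedule C activity) — met.
(1) = F OR T = true.
(i) ≤ 23 employees — met.
(ii) state-registered — holds.
(iii) receipts ≤ $500,000 — holds.
(a): T AND T AND T → true.
(b) no delinquency — fails.
(c) not (in enterprise zone) — fails.
(2): T OR F OR F → true.
So Overall is satisfied (T AND T).

Yes — exempt.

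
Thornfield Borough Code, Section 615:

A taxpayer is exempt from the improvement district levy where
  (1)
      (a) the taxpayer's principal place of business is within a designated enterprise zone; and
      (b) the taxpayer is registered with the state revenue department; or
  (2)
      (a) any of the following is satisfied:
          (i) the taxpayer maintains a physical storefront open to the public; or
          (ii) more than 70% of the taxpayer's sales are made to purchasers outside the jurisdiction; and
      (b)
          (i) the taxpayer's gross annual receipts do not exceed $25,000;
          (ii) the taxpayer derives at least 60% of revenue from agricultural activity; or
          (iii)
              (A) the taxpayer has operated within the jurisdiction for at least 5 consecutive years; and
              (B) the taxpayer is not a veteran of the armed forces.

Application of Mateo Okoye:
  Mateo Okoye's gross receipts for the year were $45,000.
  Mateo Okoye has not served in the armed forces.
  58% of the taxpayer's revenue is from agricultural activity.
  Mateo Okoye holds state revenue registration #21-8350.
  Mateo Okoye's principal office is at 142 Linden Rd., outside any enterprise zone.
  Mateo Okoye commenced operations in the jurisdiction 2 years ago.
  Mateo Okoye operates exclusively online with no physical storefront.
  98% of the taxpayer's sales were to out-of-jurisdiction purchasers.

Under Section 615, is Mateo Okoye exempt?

(a) in enterprise zone — fails.
(b) state-registered — holds.
So (1) is not satisfied (F AND T).
(i) has storefront — fails.
(ii) >70% out-of-jur. sales — satisfied.
(a): F OR T → true.
(i) receipts ≤ $25,000 — fails.
(ii) ≥60% agricultural — not met.
(A) ≥ 5 yrs in jurisdiction — not satisfied.
(B) not (veteran) — met.
(iii): F AND T → false.
So (b) is not satisfied (F OR F OR F).
So (2) is not satisfied (T AND F).
Overall: F OR F → false.

No — not exempt.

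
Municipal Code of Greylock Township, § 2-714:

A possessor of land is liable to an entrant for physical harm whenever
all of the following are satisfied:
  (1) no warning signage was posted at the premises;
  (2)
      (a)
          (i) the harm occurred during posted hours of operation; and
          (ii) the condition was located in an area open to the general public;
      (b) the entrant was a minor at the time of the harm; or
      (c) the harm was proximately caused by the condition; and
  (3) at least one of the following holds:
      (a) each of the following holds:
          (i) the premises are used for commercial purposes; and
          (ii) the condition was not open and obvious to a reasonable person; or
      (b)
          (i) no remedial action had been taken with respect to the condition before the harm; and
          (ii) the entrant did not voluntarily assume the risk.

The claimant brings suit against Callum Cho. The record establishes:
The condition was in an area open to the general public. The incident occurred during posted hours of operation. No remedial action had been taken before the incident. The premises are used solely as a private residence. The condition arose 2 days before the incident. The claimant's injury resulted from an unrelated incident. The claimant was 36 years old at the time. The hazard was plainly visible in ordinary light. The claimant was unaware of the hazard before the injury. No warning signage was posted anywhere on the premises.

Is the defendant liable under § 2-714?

(1) no signage posted — holds.
(i) during posted hours — met.
(ii) public area — met.
(a): T AND T → true.
(b) entrant a minor — not met.
(c) proximate cause — not met.
(2) = T OR F OR F = true.
(i) commercial use — fails.
(ii) not open/obvious — not satisfied.
(a) = F AND F = false.
(i) no remedial action — holds.
(ii) no assumed risk — met.
So (b) is satisfied (T AND T).
(3) = F OR T = true.
Overall = T AND T AND T = true.

Yes — liable.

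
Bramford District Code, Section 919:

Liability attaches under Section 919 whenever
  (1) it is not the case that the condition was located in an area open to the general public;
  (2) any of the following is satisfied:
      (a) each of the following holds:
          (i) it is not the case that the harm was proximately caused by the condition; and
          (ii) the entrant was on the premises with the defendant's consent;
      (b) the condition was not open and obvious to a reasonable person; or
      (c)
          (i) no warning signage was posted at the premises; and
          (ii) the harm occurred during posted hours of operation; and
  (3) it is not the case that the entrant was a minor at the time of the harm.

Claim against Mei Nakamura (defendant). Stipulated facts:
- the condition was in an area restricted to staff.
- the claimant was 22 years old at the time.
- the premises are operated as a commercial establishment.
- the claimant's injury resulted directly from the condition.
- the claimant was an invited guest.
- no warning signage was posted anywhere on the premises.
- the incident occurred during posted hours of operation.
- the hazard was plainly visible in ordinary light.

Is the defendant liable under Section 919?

(1) not (public area) — holds.
(i) not (proximate cause) — not satisfied.
(ii) consent to enter — met.
(a) = F AND T = false.
(b) not open/obvious — not satisfied.
(i) no signage posted — holds.
(ii) during posted hours — met.
(c) = T AND T = true.
(2) = F OR F OR T = true.
(3) not (entrant a minor) — met.
Overall = T AND T AND T = true.

Yes — liable.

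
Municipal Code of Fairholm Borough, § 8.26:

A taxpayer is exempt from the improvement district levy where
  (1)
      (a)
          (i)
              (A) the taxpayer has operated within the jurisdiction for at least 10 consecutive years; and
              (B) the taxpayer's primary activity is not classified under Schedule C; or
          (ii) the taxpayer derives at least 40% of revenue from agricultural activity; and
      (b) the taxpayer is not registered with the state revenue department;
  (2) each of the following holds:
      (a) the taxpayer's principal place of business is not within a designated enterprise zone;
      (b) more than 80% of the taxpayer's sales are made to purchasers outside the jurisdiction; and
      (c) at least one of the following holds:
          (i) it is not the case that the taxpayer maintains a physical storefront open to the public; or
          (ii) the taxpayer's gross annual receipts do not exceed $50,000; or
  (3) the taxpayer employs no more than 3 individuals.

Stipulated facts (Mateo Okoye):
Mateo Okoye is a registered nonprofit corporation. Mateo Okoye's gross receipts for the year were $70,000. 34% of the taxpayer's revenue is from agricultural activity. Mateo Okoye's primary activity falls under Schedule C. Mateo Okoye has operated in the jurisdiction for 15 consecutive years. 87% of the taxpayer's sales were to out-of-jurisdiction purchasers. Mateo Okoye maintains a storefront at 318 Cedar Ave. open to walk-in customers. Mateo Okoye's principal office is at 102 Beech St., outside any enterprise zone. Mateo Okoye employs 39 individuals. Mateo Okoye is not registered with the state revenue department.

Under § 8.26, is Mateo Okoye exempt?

(A) ≥ 10 yrs in jurisdiction — met.
(B) not (Schedule C activity) — not met.
(i): T AND F → false.
(ii) ≥40% agricultural — fails.
(a): F OR F → false.
(b) not (state-registered) — satisfied.
(1) = F AND T = false.
(a) not (in enterprise zone) — satisfied.
(b) >80% out-of-jur. sales — satisfied.
(i) not (has storefront) — fails.
(ii) receipts ≤ $50,000 — fails.
So (c) is not satisfied (F OR F).
(2): T AND T AND F → false.
(3) ≤ 3 employees — not satisfied.
Overall: F OR F OR F → false.

No — not exempt.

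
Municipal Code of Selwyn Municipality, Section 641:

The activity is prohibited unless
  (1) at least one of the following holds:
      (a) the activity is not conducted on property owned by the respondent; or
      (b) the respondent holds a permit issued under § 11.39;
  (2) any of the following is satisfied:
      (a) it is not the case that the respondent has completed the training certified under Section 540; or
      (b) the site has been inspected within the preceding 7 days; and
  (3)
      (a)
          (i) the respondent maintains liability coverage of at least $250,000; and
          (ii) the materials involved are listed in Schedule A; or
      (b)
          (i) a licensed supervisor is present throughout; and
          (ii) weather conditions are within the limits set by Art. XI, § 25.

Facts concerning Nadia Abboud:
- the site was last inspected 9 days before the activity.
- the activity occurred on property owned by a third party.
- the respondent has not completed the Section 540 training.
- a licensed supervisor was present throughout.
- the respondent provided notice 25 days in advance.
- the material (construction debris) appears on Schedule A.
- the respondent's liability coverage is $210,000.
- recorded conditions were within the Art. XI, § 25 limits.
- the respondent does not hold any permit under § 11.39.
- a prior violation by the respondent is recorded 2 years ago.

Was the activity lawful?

(a) not (own property) — holds.
(b) holds permit — fails.
So (1) is satisfied (T OR F).
(a) not (training certified) — met.
(b) site inspected — not satisfied.
So (2) is satisfied (T OR F).
(i) coverage ≥ $250,000 — not satisfied.
(ii) Schedule A material — holds.
So (a) is not satisfied (F AND T).
(i) supervisor present — satisfied.
(ii) weather ok — met.
So (b) is satisfied (T AND T).
So (3) is satisfied (F OR T).
Overall: T AND T AND T → true.

Yes — lawful.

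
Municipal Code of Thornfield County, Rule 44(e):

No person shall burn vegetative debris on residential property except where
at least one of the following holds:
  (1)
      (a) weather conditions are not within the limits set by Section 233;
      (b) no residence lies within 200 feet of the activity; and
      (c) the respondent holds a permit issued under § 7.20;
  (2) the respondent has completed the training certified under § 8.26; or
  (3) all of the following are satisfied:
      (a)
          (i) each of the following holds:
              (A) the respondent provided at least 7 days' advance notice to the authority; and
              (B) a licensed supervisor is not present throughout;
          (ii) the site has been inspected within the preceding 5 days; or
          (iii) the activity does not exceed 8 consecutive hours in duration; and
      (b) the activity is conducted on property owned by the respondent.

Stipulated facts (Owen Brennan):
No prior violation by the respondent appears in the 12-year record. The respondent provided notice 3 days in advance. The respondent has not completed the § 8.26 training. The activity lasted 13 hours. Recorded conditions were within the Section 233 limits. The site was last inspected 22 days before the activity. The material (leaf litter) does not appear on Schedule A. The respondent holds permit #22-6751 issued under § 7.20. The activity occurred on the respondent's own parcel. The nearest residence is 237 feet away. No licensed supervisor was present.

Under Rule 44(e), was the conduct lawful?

No — unlawful.

(a) not (weather ok) — fails.
(b) no residence in 200 ft — holds.
(c) holds permit — met.
(1) = F AND T AND T = false.
(2) training certified — not met.
(A) ≥7 days' notice — fails.
(B) not (supervisor present) — satisfied.
So (i) is not satisfied (F AND T).
(ii) site inspected — not met.
(iii) ≤ 8 hrs duration — not met.
So (a) is not satisfied (F OR F OR F).
(b) own property — met.
(3) = F AND T = false.
Overall = F OR F OR F = false.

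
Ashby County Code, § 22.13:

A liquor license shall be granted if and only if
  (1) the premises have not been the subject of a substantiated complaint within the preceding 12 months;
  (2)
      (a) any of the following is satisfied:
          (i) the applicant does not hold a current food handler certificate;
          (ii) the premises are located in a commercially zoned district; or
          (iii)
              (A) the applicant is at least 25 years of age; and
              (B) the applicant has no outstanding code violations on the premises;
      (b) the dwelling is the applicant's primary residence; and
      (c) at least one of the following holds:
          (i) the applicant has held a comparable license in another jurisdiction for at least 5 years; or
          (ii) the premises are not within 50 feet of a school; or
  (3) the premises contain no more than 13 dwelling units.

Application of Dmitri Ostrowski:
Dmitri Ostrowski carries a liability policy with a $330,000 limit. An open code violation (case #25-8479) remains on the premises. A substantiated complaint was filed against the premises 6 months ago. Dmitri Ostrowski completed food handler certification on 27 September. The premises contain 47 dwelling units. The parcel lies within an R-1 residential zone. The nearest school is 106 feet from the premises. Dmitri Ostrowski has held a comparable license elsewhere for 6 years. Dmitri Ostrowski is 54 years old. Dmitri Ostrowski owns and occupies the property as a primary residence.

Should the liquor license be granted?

(1) no complaint in 12 mo. — fails.
(i) not (food handler cert.) — not satisfied.
(ii) commercially zoned — not satisfied.
(A) age ≥ 25 — satisfied.
(B) no code violations — not satisfied.
(iii): T AND F → false.
So (a) is not satisfied (F OR F OR F).
(b) primary residence — satisfied.
(i) prior license ≥ 5 yr — met.
(ii) ≥50 ft from school — holds.
(c) = T OR T = true.
So (2) is not satisfied (F AND T AND T).
(3) ≤ 13 units — not met.
Overall = F OR F OR F = false.

No — denied.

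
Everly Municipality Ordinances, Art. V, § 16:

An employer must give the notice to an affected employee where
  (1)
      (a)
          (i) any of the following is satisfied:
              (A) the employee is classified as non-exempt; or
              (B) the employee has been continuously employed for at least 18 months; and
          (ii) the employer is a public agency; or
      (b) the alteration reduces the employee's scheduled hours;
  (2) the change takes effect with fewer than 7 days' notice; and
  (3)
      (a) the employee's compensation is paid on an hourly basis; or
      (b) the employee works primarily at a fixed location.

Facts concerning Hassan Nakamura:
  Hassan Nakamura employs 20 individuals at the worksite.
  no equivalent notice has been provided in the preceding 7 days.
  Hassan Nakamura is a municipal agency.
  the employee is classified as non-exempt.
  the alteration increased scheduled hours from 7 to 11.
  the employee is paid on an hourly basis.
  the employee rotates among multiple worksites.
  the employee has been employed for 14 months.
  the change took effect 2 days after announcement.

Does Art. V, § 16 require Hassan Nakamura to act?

(A) non-exempt — satisfied.
(B) tenure ≥ 18 mo. — not met.
(i) = T OR F = true.
(ii) public agency — met.
(a): T AND T → true.
(b) hours reduced — not satisfied.
So (1) is satisfied (T OR F).
(2) < 7 days' notice — holds.
(a) hourly-paid — holds.
(b) fixed location — fails.
(3) = T OR F = true.
Overall = T AND T AND T = true.

Yes — required.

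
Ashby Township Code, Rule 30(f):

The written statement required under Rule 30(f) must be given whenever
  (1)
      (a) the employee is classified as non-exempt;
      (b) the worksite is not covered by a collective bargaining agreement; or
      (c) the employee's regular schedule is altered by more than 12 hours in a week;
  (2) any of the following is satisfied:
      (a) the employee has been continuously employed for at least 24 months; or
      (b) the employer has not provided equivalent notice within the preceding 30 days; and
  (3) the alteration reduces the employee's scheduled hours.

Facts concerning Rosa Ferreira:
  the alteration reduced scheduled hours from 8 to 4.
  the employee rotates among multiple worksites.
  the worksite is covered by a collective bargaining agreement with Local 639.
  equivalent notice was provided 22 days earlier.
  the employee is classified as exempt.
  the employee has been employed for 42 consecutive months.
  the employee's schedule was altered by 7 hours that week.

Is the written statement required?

No — not required.

(a) non-exempt — fails.
(b) no CBA — not satisfied.
(c) schedule shift > 12h — fails.
So (1) is not satisfied (F OR F OR F).
(a) tenure ≥ 24 mo. — holds.
(b) no recent notice — fails.
So (2) is satisfied (T OR F).
(3) hours reduced — holds.
Overall = F AND T AND T = false.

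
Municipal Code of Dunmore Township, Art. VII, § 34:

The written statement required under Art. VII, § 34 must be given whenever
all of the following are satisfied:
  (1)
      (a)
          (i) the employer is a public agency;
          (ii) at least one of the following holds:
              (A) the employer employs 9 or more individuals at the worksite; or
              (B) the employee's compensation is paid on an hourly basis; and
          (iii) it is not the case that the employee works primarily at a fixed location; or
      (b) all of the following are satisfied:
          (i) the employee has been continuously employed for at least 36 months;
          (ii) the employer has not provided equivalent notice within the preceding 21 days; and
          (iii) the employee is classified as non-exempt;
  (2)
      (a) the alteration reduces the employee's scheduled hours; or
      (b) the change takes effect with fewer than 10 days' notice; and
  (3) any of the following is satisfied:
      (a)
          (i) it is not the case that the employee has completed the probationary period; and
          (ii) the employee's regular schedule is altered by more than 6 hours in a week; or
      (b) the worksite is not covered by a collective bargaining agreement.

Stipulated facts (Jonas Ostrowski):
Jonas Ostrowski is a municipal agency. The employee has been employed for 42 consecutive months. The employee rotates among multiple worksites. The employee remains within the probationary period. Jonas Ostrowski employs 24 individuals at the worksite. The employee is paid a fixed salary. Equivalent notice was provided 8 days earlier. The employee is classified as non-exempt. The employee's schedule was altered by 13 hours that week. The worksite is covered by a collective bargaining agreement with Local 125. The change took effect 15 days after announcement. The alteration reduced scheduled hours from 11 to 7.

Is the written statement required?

(i) public agency — holds.
(A) ≥ 9 at site — satisfied.
(B) hourly-paid — not met.
(ii) = T OR F = true.
(iii) not (fixed location) — satisfied.
So (a) is satisfied (T AND T AND T).
(i) tenure ≥ 36 mo. — holds.
(ii) no recent notice — not satisfied.
(iii) non-exempt — satisfied.
So (b) is not satisfied (T AND F AND T).
So (1) is satisfied (T OR F).
(a) hours reduced — holds.
(b) < 10 days' notice — not met.
(2) = T OR F = true.
(i) not (past probation) — met.
(ii) schedule shift > 6h — satisfied.
So (a) is satisfied (T AND T).
(b) no CBA — fails.
(3): T OR F → true.
Overall: T AND T AND T → true.

Yes — required.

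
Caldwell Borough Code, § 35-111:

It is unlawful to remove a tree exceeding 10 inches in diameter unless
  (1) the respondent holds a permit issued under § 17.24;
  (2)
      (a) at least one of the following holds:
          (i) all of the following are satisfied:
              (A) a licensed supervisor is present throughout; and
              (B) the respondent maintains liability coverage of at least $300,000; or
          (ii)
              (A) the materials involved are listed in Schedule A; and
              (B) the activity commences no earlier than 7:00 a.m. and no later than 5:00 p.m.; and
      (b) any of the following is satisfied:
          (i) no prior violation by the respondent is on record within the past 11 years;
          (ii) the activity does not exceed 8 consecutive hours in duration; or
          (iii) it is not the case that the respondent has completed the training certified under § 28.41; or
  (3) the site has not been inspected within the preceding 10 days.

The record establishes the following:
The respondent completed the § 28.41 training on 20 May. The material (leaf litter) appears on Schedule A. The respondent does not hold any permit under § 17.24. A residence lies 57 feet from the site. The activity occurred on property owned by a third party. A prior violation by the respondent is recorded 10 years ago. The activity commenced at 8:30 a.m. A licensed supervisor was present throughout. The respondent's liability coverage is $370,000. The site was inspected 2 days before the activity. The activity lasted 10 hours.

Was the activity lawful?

No — unlawful.

(1) holds permit — not satisfied.
(A) supervisor present — satisfied.
(B) coverage ≥ $300,000 — satisfied.
(i): T AND T → true.
(A) Schedule A material — holds.
(B) start within hours — satisfied.
(ii) = T AND T = true.
So (a) is satisfied (T OR T).
(i) no prior violation — fails.
(ii) ≤ 8 hrs duration — fails.
(iii) not (training certified) — not satisfied.
(b): F OR F OR F → false.
So (2) is not satisfied (T AND F).
(3) not (site inspected) — fails.
Overall = F OR F OR F = false.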